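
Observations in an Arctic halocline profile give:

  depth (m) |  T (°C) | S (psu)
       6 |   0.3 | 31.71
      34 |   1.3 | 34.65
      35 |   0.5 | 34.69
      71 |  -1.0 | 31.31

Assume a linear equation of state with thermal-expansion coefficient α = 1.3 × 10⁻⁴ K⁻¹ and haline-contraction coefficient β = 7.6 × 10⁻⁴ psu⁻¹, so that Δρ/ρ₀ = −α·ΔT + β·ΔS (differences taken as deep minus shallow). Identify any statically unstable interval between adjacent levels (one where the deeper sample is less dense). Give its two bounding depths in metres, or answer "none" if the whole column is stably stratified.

35–71 m

Evaluate Δρ/ρ₀ = −αΔT + βΔS across each adjacent pair:
  6–34 m: −αΔT+βΔS = −(1.3 × 10⁻⁴)(+1.0)+(7.6 × 10⁻⁴)(+2.94) = 2.1 × 10⁻³ → stable
  34–35 m: −αΔT+βΔS = −(1.3 × 10⁻⁴)(-0.8)+(7.6 × 10⁻⁴)(+0.04) = 1.3 × 10⁻⁴ → stable
  35–71 m: −αΔT+βΔS = −(1.3 × 10⁻⁴)(-1.5)+(7.6 × 10⁻⁴)(-3.38) = -2.4 × 10⁻³ → UNSTABLE
The 35–71 m interval has Δρ < 0: lighter water underlies denser water.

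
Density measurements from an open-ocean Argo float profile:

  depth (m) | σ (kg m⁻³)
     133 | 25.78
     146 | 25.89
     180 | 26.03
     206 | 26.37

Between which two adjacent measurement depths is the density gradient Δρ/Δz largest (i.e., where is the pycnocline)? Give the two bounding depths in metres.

180–206 m

Compute the density gradient over each adjacent pair:
  133–146 m: Δρ/Δz = 0.11/13 = 8.5 × 10⁻³ kg m⁻⁴
  146–180 m: Δρ/Δz = 0.14/34 = 4.1 × 10⁻³ kg m⁻⁴
  180–206 m: Δρ/Δz = 0.34/26 = 0.013 kg m⁻⁴
The largest gradient is in the 180–206 m interval — the pycnocline.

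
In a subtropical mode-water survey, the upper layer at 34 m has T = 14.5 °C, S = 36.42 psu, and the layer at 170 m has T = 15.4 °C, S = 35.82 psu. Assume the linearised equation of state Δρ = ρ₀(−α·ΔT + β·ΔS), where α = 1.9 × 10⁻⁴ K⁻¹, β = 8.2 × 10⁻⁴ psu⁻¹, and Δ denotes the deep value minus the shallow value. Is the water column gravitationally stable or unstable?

unstable

ΔT = 15.4 − 14.5 = +0.9 K and ΔS = 35.82 − 36.42 = -0.60 psu (deep − shallow).
−αΔT = -1.71 × 10⁻⁴; βΔS = -4.92 × 10⁻⁴; sum Δρ/ρ₀ = -6.63 × 10⁻⁴.
Δρ/ρ₀ < 0, so Δρ < 0: deeper water is lighter → statically unstable; the column would overturn.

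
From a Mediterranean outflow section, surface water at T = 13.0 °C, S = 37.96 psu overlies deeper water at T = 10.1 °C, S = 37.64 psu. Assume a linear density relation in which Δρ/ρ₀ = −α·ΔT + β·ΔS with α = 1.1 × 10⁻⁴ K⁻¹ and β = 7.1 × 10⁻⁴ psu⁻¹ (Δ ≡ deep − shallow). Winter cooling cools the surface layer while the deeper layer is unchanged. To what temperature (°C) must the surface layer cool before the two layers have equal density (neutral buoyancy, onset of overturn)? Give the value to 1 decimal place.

Neutral buoyancy requires Δρ = 0, i.e. −α(T_deep − T_surf′) + β(S_deep − S_surf) = 0.
T_surf′ = T_deep − (β/α)·ΔS = 10.1 − (7.1 × 10⁻⁴/1.1 × 10⁻⁴)·(-0.32) = 12.165 °C.
Cooling required: 13.0 − (12.165) = 0.835 °C.

12.2 °C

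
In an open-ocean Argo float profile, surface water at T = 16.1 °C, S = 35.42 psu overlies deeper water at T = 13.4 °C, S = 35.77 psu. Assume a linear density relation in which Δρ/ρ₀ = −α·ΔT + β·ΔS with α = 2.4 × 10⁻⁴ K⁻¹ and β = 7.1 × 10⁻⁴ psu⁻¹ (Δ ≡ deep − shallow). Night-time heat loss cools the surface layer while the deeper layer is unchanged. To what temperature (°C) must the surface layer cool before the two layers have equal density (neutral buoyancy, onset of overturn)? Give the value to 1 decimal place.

12.4 °C

Neutral buoyancy requires Δρ = 0, i.e. −α(T_deep − T_surf′) + β(S_deep − S_surf) = 0.
T_surf′ = T_deep − (β/α)·ΔS = 13.4 − (7.1 × 10⁻⁴/2.4 × 10⁻⁴)·(+0.35) = 12.365 °C.
Cooling required: 16.1 − (12.365) = 3.735 °C.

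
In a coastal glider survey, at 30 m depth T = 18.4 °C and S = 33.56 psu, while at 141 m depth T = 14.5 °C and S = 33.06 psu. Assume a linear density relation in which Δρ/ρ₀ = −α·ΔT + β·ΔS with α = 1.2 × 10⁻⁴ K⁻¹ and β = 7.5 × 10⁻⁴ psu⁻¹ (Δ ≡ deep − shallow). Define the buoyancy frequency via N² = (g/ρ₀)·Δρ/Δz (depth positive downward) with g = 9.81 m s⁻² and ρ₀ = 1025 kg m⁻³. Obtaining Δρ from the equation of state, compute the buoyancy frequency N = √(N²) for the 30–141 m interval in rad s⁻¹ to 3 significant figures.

ΔT = -3.9 K, ΔS = -0.50 psu (deep − shallow).
Δρ/ρ₀ = −αΔT + βΔS = 4.68 × 10⁻⁴ − 3.75 × 10⁻⁴ = 9.30 × 10⁻⁵, so Δρ ≈ 0.09532 kg m⁻³.
N² = (g/ρ₀)·Δρ/Δz = g·(Δρ/ρ₀)/Δz = 9.81 × 9.30 × 10⁻⁵ / 111 = 8.2192 × 10⁻⁶ s⁻².
N = √(8.2192 × 10⁻⁶) = 2.8669 × 10⁻³ rad s⁻¹ ≈ 2.87 × 10⁻³ rad s⁻¹.

2.87 × 10⁻³ rad s⁻¹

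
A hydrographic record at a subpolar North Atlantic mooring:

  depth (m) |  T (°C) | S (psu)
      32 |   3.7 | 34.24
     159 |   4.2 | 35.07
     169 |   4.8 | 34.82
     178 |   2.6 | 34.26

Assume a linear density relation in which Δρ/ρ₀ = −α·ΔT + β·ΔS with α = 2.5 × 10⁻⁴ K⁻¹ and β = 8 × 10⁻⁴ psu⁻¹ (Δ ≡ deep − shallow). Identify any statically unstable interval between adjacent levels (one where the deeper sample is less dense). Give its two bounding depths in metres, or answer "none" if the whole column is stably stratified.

Evaluate Δρ/ρ₀ = −αΔT + βΔS across each adjacent pair:
  32–159 m: −αΔT+βΔS = −(2.5 × 10⁻⁴)(+0.5)+(8 × 10⁻⁴)(+0.83) = 5.4 × 10⁻⁴ → stable
  159–169 m: −αΔT+βΔS = −(2.5 × 10⁻⁴)(+0.6)+(8 × 10⁻⁴)(-0.25) = -3.5 × 10⁻⁴ → UNSTABLE
  169–178 m: −αΔT+βΔS = −(2.5 × 10⁻⁴)(-2.2)+(8 × 10⁻⁴)(-0.56) = 1.0 × 10⁻⁴ → stable
The 159–169 m interval has Δρ < 0: lighter water underlies denser water.

159–169 m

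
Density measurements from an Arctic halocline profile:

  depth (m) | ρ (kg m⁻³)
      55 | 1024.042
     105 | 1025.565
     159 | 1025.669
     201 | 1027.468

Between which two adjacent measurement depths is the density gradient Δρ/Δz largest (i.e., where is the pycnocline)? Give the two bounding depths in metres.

159–201 m

Compute the density gradient over each adjacent pair:
  55–105 m: Δρ/Δz = 1.523/50 = 0.030 kg m⁻⁴
  105–159 m: Δρ/Δz = 0.104/54 = 1.9 × 10⁻³ kg m⁻⁴
  159–201 m: Δρ/Δz = 1.799/42 = 0.043 kg m⁻⁴
The largest gradient is in the 159–201 m interval — the pycnocline.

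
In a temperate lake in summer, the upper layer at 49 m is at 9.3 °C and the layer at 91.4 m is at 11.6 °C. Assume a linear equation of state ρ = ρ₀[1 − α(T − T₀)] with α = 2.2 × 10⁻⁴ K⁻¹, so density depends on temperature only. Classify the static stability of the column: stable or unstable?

unstable

ΔT = 11.6 − 9.3 = +2.3 K, so Δρ/ρ₀ = −αΔT = -5.06 × 10⁻⁴.
Δρ/ρ₀ < 0, so Δρ < 0: deeper water is lighter → statically unstable; the column would overturn.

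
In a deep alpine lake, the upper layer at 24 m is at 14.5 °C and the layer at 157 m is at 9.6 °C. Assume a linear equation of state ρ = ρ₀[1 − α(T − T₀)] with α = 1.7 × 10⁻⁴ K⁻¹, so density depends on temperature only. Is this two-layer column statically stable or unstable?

stable

ΔT = 9.6 − 14.5 = -4.9 K, so Δρ/ρ₀ = −αΔT = 8.33 × 10⁻⁴.
Δρ/ρ₀ > 0, so Δρ > 0: deeper water is denser → statically stable.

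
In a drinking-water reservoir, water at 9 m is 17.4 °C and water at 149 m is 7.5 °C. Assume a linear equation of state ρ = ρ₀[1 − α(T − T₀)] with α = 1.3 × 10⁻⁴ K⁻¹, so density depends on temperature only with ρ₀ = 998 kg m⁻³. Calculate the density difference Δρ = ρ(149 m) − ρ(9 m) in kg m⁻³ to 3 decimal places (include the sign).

+1.284 kg m⁻³

ΔT = -9.9 K, Δρ/ρ₀ = −αΔT = 1.287 × 10⁻³.
Δρ = 998 × (1.287 × 10⁻³) = +1.284 kg m⁻³.
Positive Δρ: denser below, stable.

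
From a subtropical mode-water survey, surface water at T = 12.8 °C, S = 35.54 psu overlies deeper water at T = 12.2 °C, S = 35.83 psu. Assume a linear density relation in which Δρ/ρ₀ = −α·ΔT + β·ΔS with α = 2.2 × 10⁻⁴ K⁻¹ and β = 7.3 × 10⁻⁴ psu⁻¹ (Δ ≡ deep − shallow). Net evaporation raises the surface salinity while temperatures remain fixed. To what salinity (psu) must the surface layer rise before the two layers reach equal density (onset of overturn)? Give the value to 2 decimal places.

Neutral buoyancy requires −α(T_deep − T_surf) + β(S_deep − S_surf′) = 0.
S_surf′ = S_deep − (α/β)·ΔT = 35.83 − (2.2 × 10⁻⁴/7.3 × 10⁻⁴)·(-0.6) = 36.0108 psu.
Increase required: 36.0108 − 35.54 = 0.4708 psu.

36.01 psu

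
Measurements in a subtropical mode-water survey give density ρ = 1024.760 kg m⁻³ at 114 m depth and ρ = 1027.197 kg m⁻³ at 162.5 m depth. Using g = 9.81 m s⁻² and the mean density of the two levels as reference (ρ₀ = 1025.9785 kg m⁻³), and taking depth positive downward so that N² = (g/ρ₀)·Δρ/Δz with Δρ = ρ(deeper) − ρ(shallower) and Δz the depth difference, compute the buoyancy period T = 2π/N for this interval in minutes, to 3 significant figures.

4.78 min

Δρ = 1027.197 − 1024.760 = 2.437 kg m⁻³ over Δz = 162.5 − 114 = 48.5 m.
N² = (9.81/1025.9785) × (2.437/48.5) = 4.8045 × 10⁻⁴ s⁻².
N = √(4.8045 × 10⁻⁴) = 0.021919 rad s⁻¹, so T = 2π/N = 286.65 s = 4.7775 min ≈ 4.78 min.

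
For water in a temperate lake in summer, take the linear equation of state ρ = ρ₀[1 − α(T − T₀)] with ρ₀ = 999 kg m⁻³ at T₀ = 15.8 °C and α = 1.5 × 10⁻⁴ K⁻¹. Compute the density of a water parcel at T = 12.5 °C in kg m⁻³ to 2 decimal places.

999.49 kg m⁻³

T − T₀ = -3.3 K.
Bracket = 1 − α·(-3.3) = 1 + (4.95 × 10⁻⁴) = 1.0004950.
ρ = 999 × 1.0004950 = 999.49 kg m⁻³.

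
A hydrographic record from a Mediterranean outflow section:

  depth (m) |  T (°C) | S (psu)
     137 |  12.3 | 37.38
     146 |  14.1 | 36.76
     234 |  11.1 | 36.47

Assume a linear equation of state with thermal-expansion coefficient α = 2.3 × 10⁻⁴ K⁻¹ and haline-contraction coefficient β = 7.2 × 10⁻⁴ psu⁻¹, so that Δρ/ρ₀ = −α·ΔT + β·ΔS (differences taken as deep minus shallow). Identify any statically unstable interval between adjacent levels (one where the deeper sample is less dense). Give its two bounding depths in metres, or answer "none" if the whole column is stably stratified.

Evaluate Δρ/ρ₀ = −αΔT + βΔS across each adjacent pair:
  137–146 m: −αΔT+βΔS = −(2.3 × 10⁻⁴)(+1.8)+(7.2 × 10⁻⁴)(-0.62) = -8.6 × 10⁻⁴ → UNSTABLE
  146–234 m: −αΔT+βΔS = −(2.3 × 10⁻⁴)(-3.0)+(7.2 × 10⁻⁴)(-0.29) = 4.8 × 10⁻⁴ → stable
The 137–146 m interval has Δρ < 0: lighter water underlies denser water.

137–146 m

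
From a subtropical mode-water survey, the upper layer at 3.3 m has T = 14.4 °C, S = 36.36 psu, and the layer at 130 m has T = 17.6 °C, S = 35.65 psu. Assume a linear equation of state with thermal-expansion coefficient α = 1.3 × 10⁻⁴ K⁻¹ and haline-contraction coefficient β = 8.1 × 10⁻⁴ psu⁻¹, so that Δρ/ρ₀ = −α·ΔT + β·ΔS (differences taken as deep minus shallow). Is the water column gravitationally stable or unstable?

ΔT = 17.6 − 14.4 = +3.2 K and ΔS = 35.65 − 36.36 = -0.71 psu (deep − shallow).
−αΔT = -4.16 × 10⁻⁴; βΔS = -5.751 × 10⁻⁴; sum Δρ/ρ₀ = -9.911 × 10⁻⁴.
Δρ/ρ₀ < 0, so Δρ < 0: deeper water is lighter → statically unstable; the column would overturn.

unstable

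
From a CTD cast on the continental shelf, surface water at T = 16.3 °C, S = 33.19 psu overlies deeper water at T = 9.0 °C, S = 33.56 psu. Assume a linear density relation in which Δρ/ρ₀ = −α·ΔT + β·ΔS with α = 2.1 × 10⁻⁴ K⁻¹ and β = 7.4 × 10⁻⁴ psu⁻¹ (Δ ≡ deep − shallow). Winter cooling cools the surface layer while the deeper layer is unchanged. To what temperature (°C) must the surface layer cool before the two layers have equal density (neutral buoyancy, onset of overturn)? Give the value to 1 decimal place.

Neutral buoyancy requires Δρ = 0, i.e. −α(T_deep − T_surf′) + β(S_deep − S_surf) = 0.
T_surf′ = T_deep − (β/α)·ΔS = 9.0 − (7.4 × 10⁻⁴/2.1 × 10⁻⁴)·(+0.37) = 7.696 °C.
Cooling required: 16.3 − (7.696) = 8.604 °C.

7.7 °C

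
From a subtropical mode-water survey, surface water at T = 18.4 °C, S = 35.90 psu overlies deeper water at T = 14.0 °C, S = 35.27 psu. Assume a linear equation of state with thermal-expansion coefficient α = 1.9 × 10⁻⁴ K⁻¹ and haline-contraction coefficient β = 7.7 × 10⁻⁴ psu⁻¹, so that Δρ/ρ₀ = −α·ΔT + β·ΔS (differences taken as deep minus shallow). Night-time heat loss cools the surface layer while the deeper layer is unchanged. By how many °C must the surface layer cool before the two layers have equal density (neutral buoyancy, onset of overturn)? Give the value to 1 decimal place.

1.8 °C

Neutral buoyancy requires Δρ = 0, i.e. −α(T_deep − T_surf′) + β(S_deep − S_surf) = 0.
T_surf′ = T_deep − (β/α)·ΔS = 14.0 − (7.7 × 10⁻⁴/1.9 × 10⁻⁴)·(-0.63) = 16.553 °C.
Cooling required: 18.4 − (16.553) = 1.847 °C.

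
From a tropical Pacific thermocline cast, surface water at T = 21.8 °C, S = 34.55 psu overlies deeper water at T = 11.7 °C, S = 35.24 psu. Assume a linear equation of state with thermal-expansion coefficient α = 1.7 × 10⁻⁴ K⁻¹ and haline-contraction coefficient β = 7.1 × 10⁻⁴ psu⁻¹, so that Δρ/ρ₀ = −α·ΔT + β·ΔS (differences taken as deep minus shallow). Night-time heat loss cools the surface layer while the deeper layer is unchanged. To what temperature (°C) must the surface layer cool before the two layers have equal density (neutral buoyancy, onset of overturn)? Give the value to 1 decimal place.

Neutral buoyancy requires Δρ = 0, i.e. −α(T_deep − T_surf′) + β(S_deep − S_surf) = 0.
T_surf′ = T_deep − (β/α)·ΔS = 11.7 − (7.1 × 10⁻⁴/1.7 × 10⁻⁴)·(+0.69) = 8.818 °C.
Cooling required: 21.8 − (8.818) = 12.982 °C.

8.8 °C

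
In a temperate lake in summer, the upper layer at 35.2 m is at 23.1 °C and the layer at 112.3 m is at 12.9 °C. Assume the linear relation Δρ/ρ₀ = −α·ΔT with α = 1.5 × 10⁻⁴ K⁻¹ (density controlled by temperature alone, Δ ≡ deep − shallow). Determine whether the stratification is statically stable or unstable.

ΔT = 12.9 − 23.1 = -10.2 K, so Δρ/ρ₀ = −αΔT = 1.53 × 10⁻³.
Δρ/ρ₀ > 0, so Δρ > 0: deeper water is denser → statically stable.

stable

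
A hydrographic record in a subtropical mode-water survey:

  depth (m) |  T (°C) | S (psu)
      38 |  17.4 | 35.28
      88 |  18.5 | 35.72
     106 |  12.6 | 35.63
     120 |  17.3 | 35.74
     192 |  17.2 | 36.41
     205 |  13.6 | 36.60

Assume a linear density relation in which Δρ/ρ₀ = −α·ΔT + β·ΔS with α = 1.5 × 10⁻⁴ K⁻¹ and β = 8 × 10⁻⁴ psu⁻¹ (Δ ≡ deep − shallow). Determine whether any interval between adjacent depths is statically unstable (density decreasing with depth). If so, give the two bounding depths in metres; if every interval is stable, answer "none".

Evaluate Δρ/ρ₀ = −αΔT + βΔS across each adjacent pair:
  38–88 m: −αΔT+βΔS = −(1.5 × 10⁻⁴)(+1.1)+(8 × 10⁻⁴)(+0.44) = 1.9 × 10⁻⁴ → stable
  88–106 m: −αΔT+βΔS = −(1.5 × 10⁻⁴)(-5.9)+(8 × 10⁻⁴)(-0.09) = 8.1 × 10⁻⁴ → stable
  106–120 m: −αΔT+βΔS = −(1.5 × 10⁻⁴)(+4.7)+(8 × 10⁻⁴)(+0.11) = -6.2 × 10⁻⁴ → UNSTABLE
  120–192 m: −αΔT+βΔS = −(1.5 × 10⁻⁴)(-0.1)+(8 × 10⁻⁴)(+0.67) = 5.5 × 10⁻⁴ → stable
  192–205 m: −αΔT+βΔS = −(1.5 × 10⁻⁴)(-3.6)+(8 × 10⁻⁴)(+0.19) = 6.9 × 10⁻⁴ → stable
The 106–120 m interval has Δρ < 0: lighter water underlies denser water.

106–120 m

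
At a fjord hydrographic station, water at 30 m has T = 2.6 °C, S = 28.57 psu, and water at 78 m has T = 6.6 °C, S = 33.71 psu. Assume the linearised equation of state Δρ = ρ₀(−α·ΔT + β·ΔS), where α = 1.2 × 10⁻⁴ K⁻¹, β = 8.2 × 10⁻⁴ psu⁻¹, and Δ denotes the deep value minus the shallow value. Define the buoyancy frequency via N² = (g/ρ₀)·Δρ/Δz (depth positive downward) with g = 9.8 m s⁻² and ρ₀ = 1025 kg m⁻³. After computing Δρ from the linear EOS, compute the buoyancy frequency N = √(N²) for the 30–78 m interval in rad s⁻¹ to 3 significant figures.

0.0276 rad s⁻¹

ΔT = +4.0 K, ΔS = +5.14 psu (deep − shallow).
Δρ/ρ₀ = −αΔT + βΔS = -4.80 × 10⁻⁴ + 4.2148 × 10⁻³ = 3.7348 × 10⁻³, so Δρ ≈ 3.828 kg m⁻³.
N² = (g/ρ₀)·Δρ/Δz = g·(Δρ/ρ₀)/Δz = 9.8 × 3.7348 × 10⁻³ / 48 = 7.6252 × 10⁻⁴ s⁻².
N = √(7.6252 × 10⁻⁴) = 0.027614 rad s⁻¹ ≈ 0.0276 rad s⁻¹.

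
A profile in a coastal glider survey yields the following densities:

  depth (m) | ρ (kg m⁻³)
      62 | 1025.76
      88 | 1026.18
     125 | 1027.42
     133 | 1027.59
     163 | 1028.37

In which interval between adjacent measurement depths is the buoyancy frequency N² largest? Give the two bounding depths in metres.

88–125 m

Compute the density gradient over each adjacent pair:
  62–88 m: Δρ/Δz = 0.42/26 = 0.016 kg m⁻⁴
  88–125 m: Δρ/Δz = 1.24/37 = 0.034 kg m⁻⁴
  125–133 m: Δρ/Δz = 0.17/8 = 0.021 kg m⁻⁴
  133–163 m: Δρ/Δz = 0.78/30 = 0.026 kg m⁻⁴
The largest gradient is in the 88–125 m interval — the pycnocline.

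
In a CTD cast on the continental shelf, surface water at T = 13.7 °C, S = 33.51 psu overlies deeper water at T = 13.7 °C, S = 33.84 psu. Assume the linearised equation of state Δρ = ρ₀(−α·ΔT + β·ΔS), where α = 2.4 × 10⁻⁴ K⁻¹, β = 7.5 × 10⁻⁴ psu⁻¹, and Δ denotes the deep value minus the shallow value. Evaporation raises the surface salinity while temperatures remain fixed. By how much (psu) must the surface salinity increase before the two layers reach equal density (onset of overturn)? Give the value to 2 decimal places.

0.33 psu

Neutral buoyancy requires −α(T_deep − T_surf) + β(S_deep − S_surf′) = 0.
S_surf′ = S_deep − (α/β)·ΔT = 33.84 − (2.4 × 10⁻⁴/7.5 × 10⁻⁴)·(+0.0) = 33.8400 psu.
Increase required: 33.8400 − 33.51 = 0.3300 psu.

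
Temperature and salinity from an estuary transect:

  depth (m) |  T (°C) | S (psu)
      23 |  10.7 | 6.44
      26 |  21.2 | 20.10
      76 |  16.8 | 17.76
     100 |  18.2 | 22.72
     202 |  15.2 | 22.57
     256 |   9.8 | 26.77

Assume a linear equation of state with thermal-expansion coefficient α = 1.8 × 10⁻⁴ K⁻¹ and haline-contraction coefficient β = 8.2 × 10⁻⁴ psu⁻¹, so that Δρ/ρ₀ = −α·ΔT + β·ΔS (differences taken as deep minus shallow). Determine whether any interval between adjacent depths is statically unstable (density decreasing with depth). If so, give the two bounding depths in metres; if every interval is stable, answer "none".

Evaluate Δρ/ρ₀ = −αΔT + βΔS across each adjacent pair:
  23–26 m: −αΔT+βΔS = −(1.8 × 10⁻⁴)(+10.5)+(8.2 × 10⁻⁴)(+13.66) = 9.3 × 10⁻³ → stable
  26–76 m: −αΔT+βΔS = −(1.8 × 10⁻⁴)(-4.4)+(8.2 × 10⁻⁴)(-2.34) = -1.1 × 10⁻³ → UNSTABLE
  76–100 m: −αΔT+βΔS = −(1.8 × 10⁻⁴)(+1.4)+(8.2 × 10⁻⁴)(+4.96) = 3.8 × 10⁻³ → stable
  100–202 m: −αΔT+βΔS = −(1.8 × 10⁻⁴)(-3.0)+(8.2 × 10⁻⁴)(-0.15) = 4.2 × 10⁻⁴ → stable
  202–256 m: −αΔT+βΔS = −(1.8 × 10⁻⁴)(-5.4)+(8.2 × 10⁻⁴)(+4.20) = 4.4 × 10⁻³ → stable
The 26–76 m interval has Δρ < 0: lighter water underlies denser water.

26–76 m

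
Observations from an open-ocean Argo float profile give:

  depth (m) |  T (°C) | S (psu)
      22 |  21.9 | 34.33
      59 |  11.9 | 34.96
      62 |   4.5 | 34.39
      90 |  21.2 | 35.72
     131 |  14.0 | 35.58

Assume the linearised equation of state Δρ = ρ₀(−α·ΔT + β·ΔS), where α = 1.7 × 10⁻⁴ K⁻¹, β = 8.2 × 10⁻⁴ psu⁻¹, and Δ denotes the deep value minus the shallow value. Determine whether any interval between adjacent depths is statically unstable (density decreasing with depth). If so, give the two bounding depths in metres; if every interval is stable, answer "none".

62–90 m

Evaluate Δρ/ρ₀ = −αΔT + βΔS across each adjacent pair:
  22–59 m: −αΔT+βΔS = −(1.7 × 10⁻⁴)(-10.0)+(8.2 × 10⁻⁴)(+0.63) = 2.2 × 10⁻³ → stable
  59–62 m: −αΔT+βΔS = −(1.7 × 10⁻⁴)(-7.4)+(8.2 × 10⁻⁴)(-0.57) = 7.9 × 10⁻⁴ → stable
  62–90 m: −αΔT+βΔS = −(1.7 × 10⁻⁴)(+16.7)+(8.2 × 10⁻⁴)(+1.33) = -1.7 × 10⁻³ → UNSTABLE
  90–131 m: −αΔT+βΔS = −(1.7 × 10⁻⁴)(-7.2)+(8.2 × 10⁻⁴)(-0.14) = 1.1 × 10⁻³ → stable
The 62–90 m interval has Δρ < 0: lighter water underlies denser water.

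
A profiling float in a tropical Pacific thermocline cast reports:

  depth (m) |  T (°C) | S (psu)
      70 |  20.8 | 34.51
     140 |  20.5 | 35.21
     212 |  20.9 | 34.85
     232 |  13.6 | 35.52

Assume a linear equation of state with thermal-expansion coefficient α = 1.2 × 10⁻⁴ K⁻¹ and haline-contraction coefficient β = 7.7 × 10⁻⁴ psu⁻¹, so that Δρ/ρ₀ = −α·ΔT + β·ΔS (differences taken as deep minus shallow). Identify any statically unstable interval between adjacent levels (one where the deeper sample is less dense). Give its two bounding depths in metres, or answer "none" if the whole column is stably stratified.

Evaluate Δρ/ρ₀ = −αΔT + βΔS across each adjacent pair:
  70–140 m: −αΔT+βΔS = −(1.2 × 10⁻⁴)(-0.3)+(7.7 × 10⁻⁴)(+0.70) = 5.7 × 10⁻⁴ → stable
  140–212 m: −αΔT+βΔS = −(1.2 × 10⁻⁴)(+0.4)+(7.7 × 10⁻⁴)(-0.36) = -3.3 × 10⁻⁴ → UNSTABLE
  212–232 m: −αΔT+βΔS = −(1.2 × 10⁻⁴)(-7.3)+(7.7 × 10⁻⁴)(+0.67) = 1.4 × 10⁻³ → stable
The 140–212 m interval has Δρ < 0: lighter water underlies denser water.

140–212 m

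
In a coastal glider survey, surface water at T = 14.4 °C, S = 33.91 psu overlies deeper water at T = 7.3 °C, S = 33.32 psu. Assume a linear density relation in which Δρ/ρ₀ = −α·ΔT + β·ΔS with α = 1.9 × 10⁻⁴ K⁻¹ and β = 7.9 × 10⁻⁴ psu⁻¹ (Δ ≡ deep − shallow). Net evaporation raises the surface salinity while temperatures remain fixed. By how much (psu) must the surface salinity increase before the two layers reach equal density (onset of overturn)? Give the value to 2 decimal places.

1.12 psu

Neutral buoyancy requires −α(T_deep − T_surf) + β(S_deep − S_surf′) = 0.
S_surf′ = S_deep − (α/β)·ΔT = 33.32 − (1.9 × 10⁻⁴/7.9 × 10⁻⁴)·(-7.1) = 35.0276 psu.
Increase required: 35.0276 − 33.91 = 1.1176 psu.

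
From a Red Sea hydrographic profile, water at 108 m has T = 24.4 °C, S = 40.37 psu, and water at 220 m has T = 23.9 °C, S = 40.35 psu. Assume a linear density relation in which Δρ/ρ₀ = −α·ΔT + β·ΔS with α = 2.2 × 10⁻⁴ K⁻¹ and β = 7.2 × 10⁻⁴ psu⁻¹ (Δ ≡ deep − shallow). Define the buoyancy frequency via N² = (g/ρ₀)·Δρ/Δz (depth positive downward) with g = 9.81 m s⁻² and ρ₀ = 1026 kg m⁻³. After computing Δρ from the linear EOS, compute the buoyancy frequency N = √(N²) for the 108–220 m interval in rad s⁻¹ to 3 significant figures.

ΔT = -0.5 K, ΔS = -0.02 psu (deep − shallow).
Δρ/ρ₀ = −αΔT + βΔS = 1.10 × 10⁻⁴ − 1.44 × 10⁻⁵ = 9.56 × 10⁻⁵, so Δρ ≈ 0.09809 kg m⁻³.
N² = (g/ρ₀)·Δρ/Δz = g·(Δρ/ρ₀)/Δz = 9.81 × 9.56 × 10⁻⁵ / 112 = 8.3735 × 10⁻⁶ s⁻².
N = √(8.3735 × 10⁻⁶) = 2.8937 × 10⁻³ rad s⁻¹ ≈ 2.89 × 10⁻³ rad s⁻¹.

2.89 × 10⁻³ rad s⁻¹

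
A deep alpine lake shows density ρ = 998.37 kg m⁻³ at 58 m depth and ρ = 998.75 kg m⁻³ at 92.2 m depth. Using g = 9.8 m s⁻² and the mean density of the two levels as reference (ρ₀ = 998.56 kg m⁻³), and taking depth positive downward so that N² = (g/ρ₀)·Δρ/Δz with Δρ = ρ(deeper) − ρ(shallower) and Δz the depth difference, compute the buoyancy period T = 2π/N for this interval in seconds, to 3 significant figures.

Δρ = 998.75 − 998.37 = 0.38 kg m⁻³ over Δz = 92.2 − 58 = 34.2 m.
N² = (9.8/998.56) × (0.38/34.2) = 1.0905 × 10⁻⁴ s⁻².
N = √(1.0905 × 10⁻⁴) = 0.010443 rad s⁻¹, so T = 2π/N = 601.66 s ≈ 602 s.

602 s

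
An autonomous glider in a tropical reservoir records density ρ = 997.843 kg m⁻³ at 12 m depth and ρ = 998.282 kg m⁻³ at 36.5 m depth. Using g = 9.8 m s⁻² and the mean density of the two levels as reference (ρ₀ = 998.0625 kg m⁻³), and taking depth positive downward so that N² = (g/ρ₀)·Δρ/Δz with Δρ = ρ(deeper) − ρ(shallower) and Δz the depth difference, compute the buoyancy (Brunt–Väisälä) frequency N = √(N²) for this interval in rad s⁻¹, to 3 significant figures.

Δρ = 998.282 − 997.843 = 0.439 kg m⁻³ over Δz = 36.5 − 12 = 24.5 m.
N² = (9.8/998.0625) × (0.439/24.5) = 1.7594 × 10⁻⁴ s⁻².
N = √(1.7594 × 10⁻⁴) = 0.013264 rad s⁻¹ ≈ 0.0133 rad s⁻¹.
Since Δρ > 0 the layer is stably stratified.

0.0133 rad s⁻¹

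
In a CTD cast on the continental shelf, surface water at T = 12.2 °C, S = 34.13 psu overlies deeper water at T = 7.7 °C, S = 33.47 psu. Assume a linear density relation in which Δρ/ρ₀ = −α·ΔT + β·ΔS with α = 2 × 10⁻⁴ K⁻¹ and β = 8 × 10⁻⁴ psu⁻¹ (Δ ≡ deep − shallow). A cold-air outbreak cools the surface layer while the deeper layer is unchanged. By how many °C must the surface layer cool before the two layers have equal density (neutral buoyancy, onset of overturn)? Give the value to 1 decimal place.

Neutral buoyancy requires Δρ = 0, i.e. −α(T_deep − T_surf′) + β(S_deep − S_surf) = 0.
T_surf′ = T_deep − (β/α)·ΔS = 7.7 − (8 × 10⁻⁴/2 × 10⁻⁴)·(-0.66) = 10.340 °C.
Cooling required: 12.2 − (10.340) = 1.860 °C.

1.9 °C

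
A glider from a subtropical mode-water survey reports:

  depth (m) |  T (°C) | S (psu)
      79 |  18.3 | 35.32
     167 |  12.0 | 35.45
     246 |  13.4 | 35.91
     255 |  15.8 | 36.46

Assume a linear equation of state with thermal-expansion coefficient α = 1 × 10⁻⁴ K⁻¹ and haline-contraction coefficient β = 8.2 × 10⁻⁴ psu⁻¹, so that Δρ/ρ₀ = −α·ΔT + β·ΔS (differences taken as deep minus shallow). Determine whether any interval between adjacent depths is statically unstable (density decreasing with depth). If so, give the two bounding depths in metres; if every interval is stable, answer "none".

Evaluate Δρ/ρ₀ = −αΔT + βΔS across each adjacent pair:
  79–167 m: −αΔT+βΔS = −(1 × 10⁻⁴)(-6.3)+(8.2 × 10⁻⁴)(+0.13) = 7.4 × 10⁻⁴ → stable
  167–246 m: −αΔT+βΔS = −(1 × 10⁻⁴)(+1.4)+(8.2 × 10⁻⁴)(+0.46) = 2.4 × 10⁻⁴ → stable
  246–255 m: −αΔT+βΔS = −(1 × 10⁻⁴)(+2.4)+(8.2 × 10⁻⁴)(+0.55) = 2.1 × 10⁻⁴ → stable
Every interval has Δρ > 0: the column is stably stratified throughout.

none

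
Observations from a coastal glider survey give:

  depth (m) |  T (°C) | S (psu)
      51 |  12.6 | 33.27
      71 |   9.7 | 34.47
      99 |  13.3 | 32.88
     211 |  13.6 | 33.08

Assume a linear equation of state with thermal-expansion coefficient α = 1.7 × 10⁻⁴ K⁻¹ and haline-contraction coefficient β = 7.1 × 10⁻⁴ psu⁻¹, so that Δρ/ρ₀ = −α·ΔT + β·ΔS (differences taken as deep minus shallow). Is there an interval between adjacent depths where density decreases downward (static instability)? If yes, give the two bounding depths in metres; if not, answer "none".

71–99 m

Evaluate Δρ/ρ₀ = −αΔT + βΔS across each adjacent pair:
  51–71 m: −αΔT+βΔS = −(1.7 × 10⁻⁴)(-2.9)+(7.1 × 10⁻⁴)(+1.20) = 1.3 × 10⁻³ → stable
  71–99 m: −αΔT+βΔS = −(1.7 × 10⁻⁴)(+3.6)+(7.1 × 10⁻⁴)(-1.59) = -1.7 × 10⁻³ → UNSTABLE
  99–211 m: −αΔT+βΔS = −(1.7 × 10⁻⁴)(+0.3)+(7.1 × 10⁻⁴)(+0.20) = 9.1 × 10⁻⁵ → stable
The 71–99 m interval has Δρ < 0: lighter water underlies denser water.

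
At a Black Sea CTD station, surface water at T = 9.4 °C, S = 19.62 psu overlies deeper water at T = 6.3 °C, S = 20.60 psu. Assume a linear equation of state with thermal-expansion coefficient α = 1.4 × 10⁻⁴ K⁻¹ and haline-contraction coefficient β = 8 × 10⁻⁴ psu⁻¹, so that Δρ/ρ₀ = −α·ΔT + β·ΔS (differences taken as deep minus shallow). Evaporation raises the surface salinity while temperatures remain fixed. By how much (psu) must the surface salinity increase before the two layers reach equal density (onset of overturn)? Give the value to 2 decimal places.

1.52 psu

Neutral buoyancy requires −α(T_deep − T_surf) + β(S_deep − S_surf′) = 0.
S_surf′ = S_deep − (α/β)·ΔT = 20.60 − (1.4 × 10⁻⁴/8 × 10⁻⁴)·(-3.1) = 21.1425 psu.
Increase required: 21.1425 − 19.62 = 1.5225 psu.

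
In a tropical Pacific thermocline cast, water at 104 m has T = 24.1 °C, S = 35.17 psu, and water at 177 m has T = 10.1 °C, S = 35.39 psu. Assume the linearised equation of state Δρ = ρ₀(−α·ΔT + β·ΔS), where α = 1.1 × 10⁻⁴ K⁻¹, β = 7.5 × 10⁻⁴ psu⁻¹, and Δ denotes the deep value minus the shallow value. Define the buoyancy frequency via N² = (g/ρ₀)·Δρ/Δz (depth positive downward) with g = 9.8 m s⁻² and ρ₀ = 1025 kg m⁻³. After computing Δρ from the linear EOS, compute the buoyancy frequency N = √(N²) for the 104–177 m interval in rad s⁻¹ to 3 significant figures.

ΔT = -14.0 K, ΔS = +0.22 psu (deep − shallow).
Δρ/ρ₀ = −αΔT + βΔS = 1.54 × 10⁻³ + 1.65 × 10⁻⁴ = 1.705 × 10⁻³, so Δρ ≈ 1.748 kg m⁻³.
N² = (g/ρ₀)·Δρ/Δz = g·(Δρ/ρ₀)/Δz = 9.8 × 1.705 × 10⁻³ / 73 = 2.2889 × 10⁻⁴ s⁻².
N = √(2.2889 × 10⁻⁴) = 0.015129 rad s⁻¹ ≈ 0.0151 rad s⁻¹.

0.0151 rad s⁻¹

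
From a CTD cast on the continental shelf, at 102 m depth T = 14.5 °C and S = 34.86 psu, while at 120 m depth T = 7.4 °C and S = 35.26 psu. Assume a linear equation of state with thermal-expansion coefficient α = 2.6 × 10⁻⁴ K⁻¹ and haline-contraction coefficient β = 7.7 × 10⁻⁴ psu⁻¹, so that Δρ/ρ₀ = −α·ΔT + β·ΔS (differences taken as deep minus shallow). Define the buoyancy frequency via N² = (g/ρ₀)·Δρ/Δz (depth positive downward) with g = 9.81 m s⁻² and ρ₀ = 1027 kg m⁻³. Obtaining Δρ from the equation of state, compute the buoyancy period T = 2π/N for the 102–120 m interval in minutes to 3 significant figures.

3.06 min

ΔT = -7.1 K, ΔS = +0.40 psu (deep − shallow).
Δρ/ρ₀ = −αΔT + βΔS = 1.846 × 10⁻³ + 3.08 × 10⁻⁴ = 2.154 × 10⁻³, so Δρ ≈ 2.212 kg m⁻³.
N² = (g/ρ₀)·Δρ/Δz = g·(Δρ/ρ₀)/Δz = 9.81 × 2.154 × 10⁻³ / 18 = 1.1739 × 10⁻³ s⁻².
N = √(1.1739 × 10⁻³) = 0.034262 rad s⁻¹ → T = 2π/N = 183.39 s = 3.0565 min ≈ 3.06 min.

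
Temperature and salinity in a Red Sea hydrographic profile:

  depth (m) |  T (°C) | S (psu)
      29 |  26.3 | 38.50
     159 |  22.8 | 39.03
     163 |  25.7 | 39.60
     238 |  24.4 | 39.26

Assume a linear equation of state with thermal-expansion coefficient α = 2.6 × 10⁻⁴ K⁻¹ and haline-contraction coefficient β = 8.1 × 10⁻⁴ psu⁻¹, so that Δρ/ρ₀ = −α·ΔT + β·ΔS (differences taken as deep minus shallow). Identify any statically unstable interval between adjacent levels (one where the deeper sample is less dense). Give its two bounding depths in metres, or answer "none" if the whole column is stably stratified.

159–163 m

Evaluate Δρ/ρ₀ = −αΔT + βΔS across each adjacent pair:
  29–159 m: −αΔT+βΔS = −(2.6 × 10⁻⁴)(-3.5)+(8.1 × 10⁻⁴)(+0.53) = 1.3 × 10⁻³ → stable
  159–163 m: −αΔT+βΔS = −(2.6 × 10⁻⁴)(+2.9)+(8.1 × 10⁻⁴)(+0.57) = -2.9 × 10⁻⁴ → UNSTABLE
  163–238 m: −αΔT+βΔS = −(2.6 × 10⁻⁴)(-1.3)+(8.1 × 10⁻⁴)(-0.34) = 6.3 × 10⁻⁵ → stable
The 159–163 m interval has Δρ < 0: lighter water underlies denser water.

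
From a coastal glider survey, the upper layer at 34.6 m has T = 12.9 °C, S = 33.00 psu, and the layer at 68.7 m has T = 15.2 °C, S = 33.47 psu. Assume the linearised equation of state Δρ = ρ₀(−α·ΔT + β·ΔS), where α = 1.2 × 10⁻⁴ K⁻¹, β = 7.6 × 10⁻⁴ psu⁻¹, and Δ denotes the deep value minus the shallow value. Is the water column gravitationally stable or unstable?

stable

ΔT = 15.2 − 12.9 = +2.3 K and ΔS = 33.47 − 33.00 = +0.47 psu (deep − shallow).
−αΔT = -2.76 × 10⁻⁴; βΔS = 3.572 × 10⁻⁴; sum Δρ/ρ₀ = 8.12 × 10⁻⁵.
Δρ/ρ₀ > 0, so Δρ > 0: deeper water is denser → statically stable.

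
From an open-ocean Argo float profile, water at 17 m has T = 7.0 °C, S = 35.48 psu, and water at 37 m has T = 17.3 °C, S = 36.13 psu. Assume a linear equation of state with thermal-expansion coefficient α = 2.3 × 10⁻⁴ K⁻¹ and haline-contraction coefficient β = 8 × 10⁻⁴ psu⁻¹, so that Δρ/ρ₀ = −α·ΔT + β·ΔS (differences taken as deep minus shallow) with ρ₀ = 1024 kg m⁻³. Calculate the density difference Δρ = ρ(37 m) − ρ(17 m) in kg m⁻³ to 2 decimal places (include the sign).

-1.89 kg m⁻³

ΔT = +10.3 K, ΔS = +0.65 psu (deep − shallow).
Δρ/ρ₀ = −(2.3 × 10⁻⁴)(+10.3) + (8 × 10⁻⁴)(+0.65) = -1.849 × 10⁻³.
Δρ = 1024 × (-1.849 × 10⁻³) = -1.89 kg m⁻³.
Negative Δρ: lighter below, statically unstable.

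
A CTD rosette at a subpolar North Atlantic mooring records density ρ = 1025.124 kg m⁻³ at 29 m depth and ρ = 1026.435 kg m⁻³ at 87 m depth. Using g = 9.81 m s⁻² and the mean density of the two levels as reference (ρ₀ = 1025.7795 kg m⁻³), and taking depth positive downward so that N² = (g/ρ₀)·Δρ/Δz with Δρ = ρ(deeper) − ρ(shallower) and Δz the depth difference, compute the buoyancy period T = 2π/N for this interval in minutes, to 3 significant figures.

7.12 min

Δρ = 1026.435 − 1025.124 = 1.311 kg m⁻³ over Δz = 87 − 29 = 58 m.
N² = (9.81/1025.7795) × (1.311/58) = 2.1617 × 10⁻⁴ s⁻².
N = √(2.1617 × 10⁻⁴) = 0.014703 rad s⁻¹, so T = 2π/N = 427.34 s = 7.1223 min ≈ 7.12 min.
A positive N² confirms static stability across the interval.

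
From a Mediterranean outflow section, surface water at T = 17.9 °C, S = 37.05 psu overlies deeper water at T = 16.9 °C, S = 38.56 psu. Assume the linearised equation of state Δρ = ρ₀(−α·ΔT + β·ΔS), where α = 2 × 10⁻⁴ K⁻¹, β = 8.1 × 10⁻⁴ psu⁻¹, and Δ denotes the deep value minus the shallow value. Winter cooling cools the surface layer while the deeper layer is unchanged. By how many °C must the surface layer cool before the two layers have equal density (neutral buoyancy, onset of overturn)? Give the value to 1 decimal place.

7.1 °C

Neutral buoyancy requires Δρ = 0, i.e. −α(T_deep − T_surf′) + β(S_deep − S_surf) = 0.
T_surf′ = T_deep − (β/α)·ΔS = 16.9 − (8.1 × 10⁻⁴/2 × 10⁻⁴)·(+1.51) = 10.784 °C.
Cooling required: 17.9 − (10.784) = 7.116 °C.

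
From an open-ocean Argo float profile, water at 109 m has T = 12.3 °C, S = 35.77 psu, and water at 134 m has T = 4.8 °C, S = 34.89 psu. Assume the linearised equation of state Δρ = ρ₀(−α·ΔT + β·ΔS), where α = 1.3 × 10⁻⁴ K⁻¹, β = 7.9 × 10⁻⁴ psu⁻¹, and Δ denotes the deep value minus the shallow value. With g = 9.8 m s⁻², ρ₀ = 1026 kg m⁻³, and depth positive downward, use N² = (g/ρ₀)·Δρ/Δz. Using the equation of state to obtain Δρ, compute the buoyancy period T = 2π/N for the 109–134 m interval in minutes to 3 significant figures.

10.0 min

ΔT = -7.5 K, ΔS = -0.88 psu (deep − shallow).
Δρ/ρ₀ = −αΔT + βΔS = 9.75 × 10⁻⁴ − 6.952 × 10⁻⁴ = 2.798 × 10⁻⁴, so Δρ ≈ 0.2871 kg m⁻³.
N² = (g/ρ₀)·Δρ/Δz = g·(Δρ/ρ₀)/Δz = 9.8 × 2.798 × 10⁻⁴ / 25 = 1.0968 × 10⁻⁴ s⁻².
N = √(1.0968 × 10⁻⁴) = 0.010473 rad s⁻¹ → T = 2π/N = 599.94 s = 9.9990 min ≈ 10.0 min.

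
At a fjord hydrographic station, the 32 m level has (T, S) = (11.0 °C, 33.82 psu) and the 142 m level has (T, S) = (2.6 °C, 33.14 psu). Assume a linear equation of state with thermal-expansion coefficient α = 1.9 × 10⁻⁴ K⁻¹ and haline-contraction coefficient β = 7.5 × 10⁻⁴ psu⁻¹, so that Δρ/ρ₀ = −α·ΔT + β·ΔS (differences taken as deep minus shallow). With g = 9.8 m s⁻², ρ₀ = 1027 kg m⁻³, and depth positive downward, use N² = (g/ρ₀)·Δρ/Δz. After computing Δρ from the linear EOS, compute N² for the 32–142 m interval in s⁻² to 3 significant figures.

9.68 × 10⁻⁵ s⁻²

ΔT = -8.4 K, ΔS = -0.68 psu (deep − shallow).
Δρ/ρ₀ = −αΔT + βΔS = 1.596 × 10⁻³ − 5.10 × 10⁻⁴ = 1.086 × 10⁻³, so Δρ ≈ 1.115 kg m⁻³.
N² = (g/ρ₀)·Δρ/Δz = g·(Δρ/ρ₀)/Δz = 9.8 × 1.086 × 10⁻³ / 110 = 9.6753 × 10⁻⁵ s⁻² ≈ 9.68 × 10⁻⁵ s⁻².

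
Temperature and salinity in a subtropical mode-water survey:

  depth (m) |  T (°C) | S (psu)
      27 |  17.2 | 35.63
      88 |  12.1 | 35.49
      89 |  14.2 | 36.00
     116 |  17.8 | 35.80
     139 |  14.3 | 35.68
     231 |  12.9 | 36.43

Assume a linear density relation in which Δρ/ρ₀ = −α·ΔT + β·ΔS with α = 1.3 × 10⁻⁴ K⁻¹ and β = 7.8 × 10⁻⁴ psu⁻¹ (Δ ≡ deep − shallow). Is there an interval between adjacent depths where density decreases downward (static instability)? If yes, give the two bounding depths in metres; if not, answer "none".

89–116 m

Evaluate Δρ/ρ₀ = −αΔT + βΔS across each adjacent pair:
  27–88 m: −αΔT+βΔS = −(1.3 × 10⁻⁴)(-5.1)+(7.8 × 10⁻⁴)(-0.14) = 5.5 × 10⁻⁴ → stable
  88–89 m: −αΔT+βΔS = −(1.3 × 10⁻⁴)(+2.1)+(7.8 × 10⁻⁴)(+0.51) = 1.2 × 10⁻⁴ → stable
  89–116 m: −αΔT+βΔS = −(1.3 × 10⁻⁴)(+3.6)+(7.8 × 10⁻⁴)(-0.20) = -6.2 × 10⁻⁴ → UNSTABLE
  116–139 m: −αΔT+βΔS = −(1.3 × 10⁻⁴)(-3.5)+(7.8 × 10⁻⁴)(-0.12) = 3.6 × 10⁻⁴ → stable
  139–231 m: −αΔT+βΔS = −(1.3 × 10⁻⁴)(-1.4)+(7.8 × 10⁻⁴)(+0.75) = 7.7 × 10⁻⁴ → stable
The 89–116 m interval has Δρ < 0: lighter water underlies denser water.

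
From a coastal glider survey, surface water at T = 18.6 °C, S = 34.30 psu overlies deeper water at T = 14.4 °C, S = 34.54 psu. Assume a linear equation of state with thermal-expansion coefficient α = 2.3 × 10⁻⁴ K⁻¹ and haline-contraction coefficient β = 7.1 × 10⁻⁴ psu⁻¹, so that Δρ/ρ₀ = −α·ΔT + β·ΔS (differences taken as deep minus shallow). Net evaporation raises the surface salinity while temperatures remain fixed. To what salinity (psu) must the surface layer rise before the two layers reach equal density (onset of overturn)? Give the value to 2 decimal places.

Neutral buoyancy requires −α(T_deep − T_surf) + β(S_deep − S_surf′) = 0.
S_surf′ = S_deep − (α/β)·ΔT = 34.54 − (2.3 × 10⁻⁴/7.1 × 10⁻⁴)·(-4.2) = 35.9006 psu.
Increase required: 35.9006 − 34.30 = 1.6006 psu.

35.90 psu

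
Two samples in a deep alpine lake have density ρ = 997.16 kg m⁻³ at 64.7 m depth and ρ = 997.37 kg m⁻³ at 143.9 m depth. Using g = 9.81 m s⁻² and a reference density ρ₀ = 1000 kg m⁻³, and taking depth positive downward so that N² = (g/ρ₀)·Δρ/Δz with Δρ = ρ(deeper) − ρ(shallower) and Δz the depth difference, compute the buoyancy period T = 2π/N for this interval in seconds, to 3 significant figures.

Δρ = 997.37 − 997.16 = 0.21 kg m⁻³ over Δz = 143.9 − 64.7 = 79.2 m.
N² = (9.81/1000) × (0.21/79.2) = 2.6011 × 10⁻⁵ s⁻².
N = √(2.6011 × 10⁻⁵) = 5.1001 × 10⁻³ rad s⁻¹, so T = 2π/N = 1.2320 × 10³ s ≈ 1.23 × 10³ s.

1.23 × 10³ s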